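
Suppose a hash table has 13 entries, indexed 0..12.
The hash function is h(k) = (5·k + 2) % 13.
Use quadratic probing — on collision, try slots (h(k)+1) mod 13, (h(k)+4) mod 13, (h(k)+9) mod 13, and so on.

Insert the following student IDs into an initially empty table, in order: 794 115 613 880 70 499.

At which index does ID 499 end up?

2

794 hashes to 7; slot 7 is free => place at 7.
115 hashes to 5; slot 5 is free => place at 5.
613 hashes to 12; slot 12 is free => place at 12.
880 hashes to 8; slot 8 is free => place at 8.
70 hashes to 1; slot 1 is free => place at 1.
499 hashes to 1; 1 taken => place at 2.
Table: [∅, 70, 499, ∅, ∅, 115, ∅, 794, 880, ∅, ∅, ∅, 613]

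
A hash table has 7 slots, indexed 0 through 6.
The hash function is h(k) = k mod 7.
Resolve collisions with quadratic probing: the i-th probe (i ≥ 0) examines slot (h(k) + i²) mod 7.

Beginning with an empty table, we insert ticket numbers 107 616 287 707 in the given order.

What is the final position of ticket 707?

4

107: h=2 -> slot 2
616: h=0 -> slot 0
287: h=0, probe 0,1 -> slot 1
707: h=0, probe 0,1,4 -> slot 4
Table: [616, 287, 107, —, 707, —, —]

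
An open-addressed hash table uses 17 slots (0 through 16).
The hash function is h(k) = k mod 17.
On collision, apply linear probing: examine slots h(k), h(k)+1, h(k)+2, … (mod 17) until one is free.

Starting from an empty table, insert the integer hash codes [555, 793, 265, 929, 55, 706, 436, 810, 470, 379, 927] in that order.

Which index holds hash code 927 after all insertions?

0

555 hashes to 11; slot 11 is free -> place at 11.
793 hashes to 11; 11 taken -> place at 12.
265 hashes to 10; slot 10 is free -> place at 10.
929 hashes to 11; 11,12 taken -> place at 13.
55 hashes to 4; slot 4 is free -> place at 4.
706 hashes to 9; slot 9 is free -> place at 9.
436 hashes to 11; 11,12,13 taken -> place at 14.
810 hashes to 11; 11,12,13,14 taken -> place at 15.
470 hashes to 11; 11,12,13,14,15 taken -> place at 16.
379 hashes to 5; slot 5 is free -> place at 5.
927 hashes to 9; 9,10,11,12,13,14,15,16 taken -> place at 0.
Table: [927, —, —, —, 55, 379, —, —, —, 706, 265, 555, 793, 929, 436, 810, 470]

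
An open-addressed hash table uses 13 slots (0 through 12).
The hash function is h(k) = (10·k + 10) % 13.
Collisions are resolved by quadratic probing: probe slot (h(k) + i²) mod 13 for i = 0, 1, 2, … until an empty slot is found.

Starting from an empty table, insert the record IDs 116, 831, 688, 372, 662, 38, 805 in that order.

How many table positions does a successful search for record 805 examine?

116 hashes to 0; slot 0 is free → place at 0.
831 hashes to 0; 0 taken → place at 1.
688 hashes to 0; 0,1 taken → place at 4.
372 hashes to 12; slot 12 is free → place at 12.
662 hashes to 0; 0,1,4 taken → place at 9.
38 hashes to 0; 0,1,4,9 taken → place at 3.
805 hashes to 0; 0,1,4,9,3,12 taken → place at 10.
Table: [116, 831, -, 38, 688, -, -, -, -, 662, 805, -, 372]
Lookup 805: h=0, probe 0,1,4,9,3,12,10 → found at 10.

7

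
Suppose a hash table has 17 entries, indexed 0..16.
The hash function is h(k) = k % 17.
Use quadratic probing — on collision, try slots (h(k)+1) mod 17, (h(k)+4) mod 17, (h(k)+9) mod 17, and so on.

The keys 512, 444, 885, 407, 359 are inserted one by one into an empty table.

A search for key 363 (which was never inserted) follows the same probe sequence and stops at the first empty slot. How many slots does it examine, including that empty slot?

512: h=2 → slot 2
444: h=2, probe 2,3 → slot 3
885: h=1 → slot 1
407: h=16 → slot 16
359: h=2, probe 2,3,6 → slot 6
Table: [∅, 885, 512, 444, ∅, ∅, 359, ∅, ∅, ∅, ∅, ∅, ∅, ∅, ∅, ∅, 407]
Lookup 363: h=6, probe 6,7 → slot 7 empty, not found.

2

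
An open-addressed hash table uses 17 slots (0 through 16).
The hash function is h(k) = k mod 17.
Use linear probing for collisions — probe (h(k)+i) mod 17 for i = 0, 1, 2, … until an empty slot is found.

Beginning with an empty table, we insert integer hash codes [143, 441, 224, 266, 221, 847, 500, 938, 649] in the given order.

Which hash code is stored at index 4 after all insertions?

938

Insert 143: h=7, slot 7 empty → index 7.
Insert 441: h=16, slot 16 empty → index 16.
Insert 224: h=3, slot 3 empty → index 3.
Insert 266: h=11, slot 11 empty → index 11.
Insert 221: h=0, slot 0 empty → index 0.
Insert 847: h=14, slot 14 empty → index 14.
Insert 500: h=7, slot 7 occupied → index 8.
Insert 938: h=3, slot 3 occupied → index 4.
Insert 649: h=3, slots 3,4 occupied → index 5.
Table: [221, —, —, 224, 938, 649, —, 143, 500, —, —, 266, —, —, 847, —, 441]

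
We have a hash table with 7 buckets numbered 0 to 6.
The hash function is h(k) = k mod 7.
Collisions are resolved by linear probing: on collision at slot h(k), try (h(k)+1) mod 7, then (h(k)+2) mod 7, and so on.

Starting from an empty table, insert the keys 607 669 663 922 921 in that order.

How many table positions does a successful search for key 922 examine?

3

607 hashes to 5; slot 5 is free => place at 5.
669 hashes to 4; slot 4 is free => place at 4.
663 hashes to 5; 5 taken => place at 6.
922 hashes to 5; 5,6 taken => place at 0.
921 hashes to 4; 4,5,6,0 taken => place at 1.
Table: [922, 921, _, _, 669, 607, 663]
Lookup 922: h=5, probe 5,6,0 → found at 0.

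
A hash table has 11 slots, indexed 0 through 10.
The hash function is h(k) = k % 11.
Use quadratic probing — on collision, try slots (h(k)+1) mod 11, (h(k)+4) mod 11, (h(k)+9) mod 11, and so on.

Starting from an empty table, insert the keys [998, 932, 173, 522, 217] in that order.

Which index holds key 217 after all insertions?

998: h=8 => slot 8
932: h=8, probe 8,9 => slot 9
173: h=8, probe 8,9,1 => slot 1
522: h=5 => slot 5
217: h=8, probe 8,9,1,6 => slot 6
Table: [_, 173, _, _, _, 522, 217, _, 998, 932, _]

6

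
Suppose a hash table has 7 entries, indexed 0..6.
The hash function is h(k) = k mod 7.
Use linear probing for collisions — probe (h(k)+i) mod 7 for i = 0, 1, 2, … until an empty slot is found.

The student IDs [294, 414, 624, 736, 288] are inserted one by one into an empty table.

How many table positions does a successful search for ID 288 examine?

4

294: h=0 => slot 0
414: h=1 => slot 1
624: h=1, probe 1,2 => slot 2
736: h=1, probe 1,2,3 => slot 3
288: h=1, probe 1,2,3,4 => slot 4
Table: [294, 414, 624, 736, 288, _, _]
Lookup 288: h=1, probe 1,2,3,4 → found at 4.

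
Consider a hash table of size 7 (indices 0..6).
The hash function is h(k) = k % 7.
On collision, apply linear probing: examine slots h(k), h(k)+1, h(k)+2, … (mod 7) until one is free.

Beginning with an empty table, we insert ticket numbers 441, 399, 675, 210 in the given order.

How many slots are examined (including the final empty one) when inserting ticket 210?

3

Insert 441: h=0, slot 0 empty => index 0.
Insert 399: h=0, slot 0 occupied => index 1.
Insert 675: h=3, slot 3 empty => index 3.
Insert 210: h=0, slots 0,1 occupied => index 2.
Table: [441, 399, 210, 675, ∅, ∅, ∅]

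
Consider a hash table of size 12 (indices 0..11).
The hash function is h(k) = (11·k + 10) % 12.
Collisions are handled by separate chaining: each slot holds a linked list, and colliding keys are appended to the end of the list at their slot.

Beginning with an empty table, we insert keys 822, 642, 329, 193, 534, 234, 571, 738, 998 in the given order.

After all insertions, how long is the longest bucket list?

822 -> bucket 4
642 -> bucket 4 (collision)
329 -> bucket 5
193 -> bucket 9
534 -> bucket 4 (collision)
234 -> bucket 4 (collision)
571 -> bucket 3
738 -> bucket 4 (collision)
998 -> bucket 8
Final buckets:
0: .
1: .
2: .
3: 571
4: 822 -> 642 -> 534 -> 234 -> 738
5: 329
6: .
7: .
8: 998
9: 193
10: .
11: .

5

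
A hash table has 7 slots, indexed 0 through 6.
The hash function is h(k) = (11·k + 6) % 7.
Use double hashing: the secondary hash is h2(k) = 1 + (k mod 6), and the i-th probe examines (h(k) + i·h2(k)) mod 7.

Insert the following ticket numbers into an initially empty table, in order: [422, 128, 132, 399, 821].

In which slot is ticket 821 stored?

5

Insert 422: h=0, slot 0 empty -> index 0.
Insert 128: h=0, h2=3, slot 0 occupied -> index 3.
Insert 132: h=2, slot 2 empty -> index 2.
Insert 399: h=6, slot 6 empty -> index 6.
Insert 821: h=0, h2=6, slots 0,6 occupied -> index 5.
Table: [422, -, 132, 128, -, 821, 399]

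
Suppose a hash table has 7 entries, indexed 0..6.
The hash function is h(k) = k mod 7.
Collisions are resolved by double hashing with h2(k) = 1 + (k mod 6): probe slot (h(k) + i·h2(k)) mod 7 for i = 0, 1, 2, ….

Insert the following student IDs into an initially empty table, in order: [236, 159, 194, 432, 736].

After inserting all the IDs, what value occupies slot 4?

736

236: h=5 → slot 5
159: h=5, h2=4, probe 5,2 → slot 2
194: h=5, h2=3, probe 5,1 → slot 1
432: h=5, h2=1, probe 5,6 → slot 6
736: h=1, h2=5, probe 1,6,4 → slot 4
Table: [., 194, 159, ., 736, 236, 432]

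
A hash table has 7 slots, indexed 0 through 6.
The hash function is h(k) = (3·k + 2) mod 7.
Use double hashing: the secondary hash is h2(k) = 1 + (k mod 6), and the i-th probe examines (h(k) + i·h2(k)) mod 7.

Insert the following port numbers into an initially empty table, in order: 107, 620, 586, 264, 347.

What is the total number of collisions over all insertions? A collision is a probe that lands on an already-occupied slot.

Insert 107: h=1, slot 1 empty -> index 1.
Insert 620: h=0, slot 0 empty -> index 0.
Insert 586: h=3, slot 3 empty -> index 3.
Insert 264: h=3, h2=1, slot 3 occupied -> index 4.
Insert 347: h=0, h2=6, slot 0 occupied -> index 6.
Table: [620, 107, ., 586, 264, ., 347]

2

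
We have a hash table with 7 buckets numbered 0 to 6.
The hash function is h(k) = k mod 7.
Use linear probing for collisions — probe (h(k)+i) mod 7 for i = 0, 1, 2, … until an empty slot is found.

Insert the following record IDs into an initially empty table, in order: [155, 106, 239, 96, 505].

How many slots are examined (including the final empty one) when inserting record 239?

3

Insert 155: h=1, slot 1 empty => index 1.
Insert 106: h=1, slot 1 occupied => index 2.
Insert 239: h=1, slots 1,2 occupied => index 3.
Insert 96: h=5, slot 5 empty => index 5.
Insert 505: h=1, slots 1,2,3 occupied => index 4.
Table: [_, 155, 106, 239, 505, 96, _]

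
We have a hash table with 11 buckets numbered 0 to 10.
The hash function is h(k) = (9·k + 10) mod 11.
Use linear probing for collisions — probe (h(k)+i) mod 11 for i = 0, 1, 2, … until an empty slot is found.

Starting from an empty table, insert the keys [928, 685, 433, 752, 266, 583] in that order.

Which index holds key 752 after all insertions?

Insert 928: h=2, slot 2 empty → index 2.
Insert 685: h=4, slot 4 empty → index 4.
Insert 433: h=2, slot 2 occupied → index 3.
Insert 752: h=2, slots 2,3,4 occupied → index 5.
Insert 266: h=6, slot 6 empty → index 6.
Insert 583: h=10, slot 10 empty → index 10.
Table: [-, -, 928, 433, 685, 752, 266, -, -, -, 583]

5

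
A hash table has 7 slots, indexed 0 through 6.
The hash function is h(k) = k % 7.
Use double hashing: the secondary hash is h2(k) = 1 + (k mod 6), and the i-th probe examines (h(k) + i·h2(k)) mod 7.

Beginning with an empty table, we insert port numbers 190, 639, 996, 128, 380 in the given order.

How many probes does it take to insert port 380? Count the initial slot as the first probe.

4

190: h=1 → slot 1
639: h=2 → slot 2
996: h=2, h2=1, probe 2,3 → slot 3
128: h=2, h2=3, probe 2,5 → slot 5
380: h=2, h2=3, probe 2,5,1,4 → slot 4
Table: [., 190, 639, 996, 380, 128, .]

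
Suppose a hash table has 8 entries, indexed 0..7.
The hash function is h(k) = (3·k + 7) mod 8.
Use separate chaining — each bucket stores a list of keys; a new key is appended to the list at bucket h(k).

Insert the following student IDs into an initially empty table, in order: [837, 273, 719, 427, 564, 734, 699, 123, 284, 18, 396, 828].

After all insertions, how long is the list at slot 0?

3

837 → bucket 6
273 → bucket 2
719 → bucket 4
427 → bucket 0
564 → bucket 3
734 → bucket 1
699 → bucket 0 (collision)
123 → bucket 0 (collision)
284 → bucket 3 (collision)
18 → bucket 5
396 → bucket 3 (collision)
828 → bucket 3 (collision)
Final buckets:
0: 427 -> 699 -> 123
1: 734
2: 273
3: 564 -> 284 -> 396 -> 828
4: 719
5: 18
6: 837
7: _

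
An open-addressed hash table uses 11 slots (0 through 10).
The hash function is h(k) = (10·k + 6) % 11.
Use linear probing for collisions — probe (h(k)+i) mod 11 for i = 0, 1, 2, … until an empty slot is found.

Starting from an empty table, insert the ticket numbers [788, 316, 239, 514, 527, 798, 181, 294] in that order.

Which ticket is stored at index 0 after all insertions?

Insert 788: h=10, slot 10 empty => index 10.
Insert 316: h=9, slot 9 empty => index 9.
Insert 239: h=9, slots 9,10 occupied => index 0.
Insert 514: h=9, slots 9,10,0 occupied => index 1.
Insert 527: h=7, slot 7 empty => index 7.
Insert 798: h=0, slots 0,1 occupied => index 2.
Insert 181: h=1, slots 1,2 occupied => index 3.
Insert 294: h=9, slots 9,10,0,1,2,3 occupied => index 4.
Table: [239, 514, 798, 181, 294, _, _, 527, _, 316, 788]

239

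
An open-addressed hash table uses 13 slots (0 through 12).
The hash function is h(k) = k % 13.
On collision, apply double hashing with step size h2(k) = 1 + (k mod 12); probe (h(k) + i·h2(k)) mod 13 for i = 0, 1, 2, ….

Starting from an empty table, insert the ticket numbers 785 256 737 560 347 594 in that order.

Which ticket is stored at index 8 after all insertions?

347

785 hashes to 5; slot 5 is free → place at 5.
256 hashes to 9; slot 9 is free → place at 9.
737 hashes to 9, h2=6; 9 taken → place at 2.
560 hashes to 1; slot 1 is free → place at 1.
347 hashes to 9, h2=12; 9 taken → place at 8.
594 hashes to 9, h2=7; 9 taken → place at 3.
Table: [_, 560, 737, 594, _, 785, _, _, 347, 256, _, _, _]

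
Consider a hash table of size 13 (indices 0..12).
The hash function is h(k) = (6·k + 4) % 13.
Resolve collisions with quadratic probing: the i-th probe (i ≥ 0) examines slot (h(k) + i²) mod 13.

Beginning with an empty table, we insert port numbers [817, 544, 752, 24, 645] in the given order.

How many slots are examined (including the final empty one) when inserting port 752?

817 hashes to 5; slot 5 is free -> place at 5.
544 hashes to 5; 5 taken -> place at 6.
752 hashes to 5; 5,6 taken -> place at 9.
24 hashes to 5; 5,6,9 taken -> place at 1.
645 hashes to 0; slot 0 is free -> place at 0.
Table: [645, 24, —, —, —, 817, 544, —, —, 752, —, —, —]

3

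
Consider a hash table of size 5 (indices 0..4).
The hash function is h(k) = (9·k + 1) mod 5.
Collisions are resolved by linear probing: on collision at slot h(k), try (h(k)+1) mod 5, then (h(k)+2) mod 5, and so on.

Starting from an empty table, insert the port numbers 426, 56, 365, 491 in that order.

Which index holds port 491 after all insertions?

426 hashes to 0; slot 0 is free => place at 0.
56 hashes to 0; 0 taken => place at 1.
365 hashes to 1; 1 taken => place at 2.
491 hashes to 0; 0,1,2 taken => place at 3.
Table: [426, 56, 365, 491, —]

3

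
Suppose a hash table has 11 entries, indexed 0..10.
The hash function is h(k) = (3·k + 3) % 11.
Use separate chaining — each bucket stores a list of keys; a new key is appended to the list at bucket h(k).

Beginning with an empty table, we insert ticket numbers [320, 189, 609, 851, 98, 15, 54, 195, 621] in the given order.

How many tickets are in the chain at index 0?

2

320 -> bucket 6
189 -> bucket 9
609 -> bucket 4
851 -> bucket 4 (collision)
98 -> bucket 0
15 -> bucket 4 (collision)
54 -> bucket 0 (collision)
195 -> bucket 5
621 -> bucket 7
Final buckets:
0: 98 -> 54
1: _
2: _
3: _
4: 609 -> 851 -> 15
5: 195
6: 320
7: 621
8: _
9: 189
10: _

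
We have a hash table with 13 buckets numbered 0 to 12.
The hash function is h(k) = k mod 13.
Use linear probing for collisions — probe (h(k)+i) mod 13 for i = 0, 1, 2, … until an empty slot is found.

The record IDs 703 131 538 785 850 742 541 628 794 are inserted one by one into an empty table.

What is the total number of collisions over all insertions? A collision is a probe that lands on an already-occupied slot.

14

703 hashes to 1; slot 1 is free -> place at 1.
131 hashes to 1; 1 taken -> place at 2.
538 hashes to 5; slot 5 is free -> place at 5.
785 hashes to 5; 5 taken -> place at 6.
850 hashes to 5; 5,6 taken -> place at 7.
742 hashes to 1; 1,2 taken -> place at 3.
541 hashes to 8; slot 8 is free -> place at 8.
628 hashes to 4; slot 4 is free -> place at 4.
794 hashes to 1; 1,2,3,4,5,6,7,8 taken -> place at 9.
Table: [∅, 703, 131, 742, 628, 538, 785, 850, 541, 794, ∅, ∅, ∅]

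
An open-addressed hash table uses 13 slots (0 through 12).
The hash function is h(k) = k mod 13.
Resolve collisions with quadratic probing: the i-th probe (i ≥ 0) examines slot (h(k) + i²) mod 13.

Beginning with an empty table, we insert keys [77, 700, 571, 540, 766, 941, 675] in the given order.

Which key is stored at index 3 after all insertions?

77: h=12 -> slot 12
700: h=11 -> slot 11
571: h=12, probe 12,0 -> slot 0
540: h=7 -> slot 7
766: h=12, probe 12,0,3 -> slot 3
941: h=5 -> slot 5
675: h=12, probe 12,0,3,8 -> slot 8
Table: [571, _, _, 766, _, 941, _, 540, 675, _, _, 700, 77]

766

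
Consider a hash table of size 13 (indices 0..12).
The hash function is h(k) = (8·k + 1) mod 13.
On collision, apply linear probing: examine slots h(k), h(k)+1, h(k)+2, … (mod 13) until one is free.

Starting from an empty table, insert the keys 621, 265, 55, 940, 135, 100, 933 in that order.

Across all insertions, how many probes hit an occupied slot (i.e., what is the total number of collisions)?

621: h=3 -> slot 3
265: h=2 -> slot 2
55: h=12 -> slot 12
940: h=7 -> slot 7
135: h=2, probe 2,3,4 -> slot 4
100: h=8 -> slot 8
933: h=3, probe 3,4,5 -> slot 5
Table: [—, —, 265, 621, 135, 933, —, 940, 100, —, —, —, 55]

4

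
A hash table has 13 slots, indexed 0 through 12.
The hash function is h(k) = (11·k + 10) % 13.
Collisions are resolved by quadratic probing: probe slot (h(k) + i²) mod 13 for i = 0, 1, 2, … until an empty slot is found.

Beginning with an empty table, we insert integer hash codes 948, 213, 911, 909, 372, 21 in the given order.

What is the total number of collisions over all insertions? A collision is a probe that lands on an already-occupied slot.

4

948: h=12 → slot 12
213: h=0 → slot 0
911: h=8 → slot 8
909: h=12, probe 12,0,3 → slot 3
372: h=7 → slot 7
21: h=7, probe 7,8,11 → slot 11
Table: [213, —, —, 909, —, —, —, 372, 911, —, —, 21, 948]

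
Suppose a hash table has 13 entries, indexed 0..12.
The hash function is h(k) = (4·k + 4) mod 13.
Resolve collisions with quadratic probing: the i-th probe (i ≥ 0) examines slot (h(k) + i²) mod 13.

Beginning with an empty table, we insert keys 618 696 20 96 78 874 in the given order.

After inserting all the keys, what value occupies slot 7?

Insert 618: h=6, slot 6 empty => index 6.
Insert 696: h=6, slot 6 occupied => index 7.
Insert 20: h=6, slots 6,7 occupied => index 10.
Insert 96: h=11, slot 11 empty => index 11.
Insert 78: h=4, slot 4 empty => index 4.
Insert 874: h=3, slot 3 empty => index 3.
Table: [∅, ∅, ∅, 874, 78, ∅, 618, 696, ∅, ∅, 20, 96, ∅]

696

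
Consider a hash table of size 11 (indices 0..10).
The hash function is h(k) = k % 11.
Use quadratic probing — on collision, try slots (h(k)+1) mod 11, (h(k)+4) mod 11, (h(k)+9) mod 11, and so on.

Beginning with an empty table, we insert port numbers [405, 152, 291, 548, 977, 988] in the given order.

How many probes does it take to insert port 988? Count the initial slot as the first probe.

405: h=9 -> slot 9
152: h=9, probe 9,10 -> slot 10
291: h=5 -> slot 5
548: h=9, probe 9,10,2 -> slot 2
977: h=9, probe 9,10,2,7 -> slot 7
988: h=9, probe 9,10,2,7,3 -> slot 3
Table: [-, -, 548, 988, -, 291, -, 977, -, 405, 152]

5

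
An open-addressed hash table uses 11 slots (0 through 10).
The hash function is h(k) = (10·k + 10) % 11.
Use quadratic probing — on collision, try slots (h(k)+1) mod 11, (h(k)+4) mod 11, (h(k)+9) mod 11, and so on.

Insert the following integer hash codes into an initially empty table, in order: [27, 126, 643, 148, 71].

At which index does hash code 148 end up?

3

Insert 27: h=5, slot 5 empty => index 5.
Insert 126: h=5, slot 5 occupied => index 6.
Insert 643: h=5, slots 5,6 occupied => index 9.
Insert 148: h=5, slots 5,6,9 occupied => index 3.
Insert 71: h=5, slots 5,6,9,3 occupied => index 10.
Table: [., ., ., 148, ., 27, 126, ., ., 643, 71]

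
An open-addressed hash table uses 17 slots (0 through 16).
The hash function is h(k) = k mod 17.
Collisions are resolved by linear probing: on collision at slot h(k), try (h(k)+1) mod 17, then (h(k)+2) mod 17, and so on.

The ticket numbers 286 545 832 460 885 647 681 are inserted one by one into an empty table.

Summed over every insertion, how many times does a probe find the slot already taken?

10

286: h=14 → slot 14
545: h=1 → slot 1
832: h=16 → slot 16
460: h=1, probe 1,2 → slot 2
885: h=1, probe 1,2,3 → slot 3
647: h=1, probe 1,2,3,4 → slot 4
681: h=1, probe 1,2,3,4,5 → slot 5
Table: [_, 545, 460, 885, 647, 681, _, _, _, _, _, _, _, _, 286, _, 832]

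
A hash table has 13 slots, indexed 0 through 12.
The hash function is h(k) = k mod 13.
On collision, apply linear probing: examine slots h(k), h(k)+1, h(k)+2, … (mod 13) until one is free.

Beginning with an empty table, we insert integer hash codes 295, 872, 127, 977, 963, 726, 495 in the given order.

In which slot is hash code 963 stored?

Insert 295: h=9, slot 9 empty => index 9.
Insert 872: h=1, slot 1 empty => index 1.
Insert 127: h=10, slot 10 empty => index 10.
Insert 977: h=2, slot 2 empty => index 2.
Insert 963: h=1, slots 1,2 occupied => index 3.
Insert 726: h=11, slot 11 empty => index 11.
Insert 495: h=1, slots 1,2,3 occupied => index 4.
Table: [-, 872, 977, 963, 495, -, -, -, -, 295, 127, 726, -]

3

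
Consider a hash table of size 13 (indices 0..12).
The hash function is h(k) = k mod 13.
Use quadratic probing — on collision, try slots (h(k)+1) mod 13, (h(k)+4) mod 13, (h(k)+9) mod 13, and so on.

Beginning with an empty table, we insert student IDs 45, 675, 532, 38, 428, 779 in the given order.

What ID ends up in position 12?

Insert 45: h=6, slot 6 empty => index 6.
Insert 675: h=12, slot 12 empty => index 12.
Insert 532: h=12, slot 12 occupied => index 0.
Insert 38: h=12, slots 12,0 occupied => index 3.
Insert 428: h=12, slots 12,0,3 occupied => index 8.
Insert 779: h=12, slots 12,0,3,8 occupied => index 2.
Table: [532, _, 779, 38, _, _, 45, _, 428, _, _, _, 675]

675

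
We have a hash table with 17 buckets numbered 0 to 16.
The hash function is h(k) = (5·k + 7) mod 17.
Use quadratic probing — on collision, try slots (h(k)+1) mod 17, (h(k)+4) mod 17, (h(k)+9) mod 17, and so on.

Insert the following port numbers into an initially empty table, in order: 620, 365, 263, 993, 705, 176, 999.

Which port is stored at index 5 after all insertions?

705

620: h=13 -> slot 13
365: h=13, probe 13,14 -> slot 14
263: h=13, probe 13,14,0 -> slot 0
993: h=8 -> slot 8
705: h=13, probe 13,14,0,5 -> slot 5
176: h=3 -> slot 3
999: h=4 -> slot 4
Table: [263, ∅, ∅, 176, 999, 705, ∅, ∅, 993, ∅, ∅, ∅, ∅, 620, 365, ∅, ∅]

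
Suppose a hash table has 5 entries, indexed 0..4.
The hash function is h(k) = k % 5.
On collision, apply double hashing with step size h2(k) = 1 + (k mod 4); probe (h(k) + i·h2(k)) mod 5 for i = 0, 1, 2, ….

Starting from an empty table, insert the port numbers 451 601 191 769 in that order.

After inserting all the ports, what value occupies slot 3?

601

451: h=1 => slot 1
601: h=1, h2=2, probe 1,3 => slot 3
191: h=1, h2=4, probe 1,0 => slot 0
769: h=4 => slot 4
Table: [191, 451, -, 601, 769]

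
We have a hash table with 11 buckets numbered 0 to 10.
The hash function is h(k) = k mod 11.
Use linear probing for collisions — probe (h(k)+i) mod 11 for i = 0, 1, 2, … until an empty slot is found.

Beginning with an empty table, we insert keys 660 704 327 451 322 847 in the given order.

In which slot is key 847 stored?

4

660 hashes to 0; slot 0 is free -> place at 0.
704 hashes to 0; 0 taken -> place at 1.
327 hashes to 8; slot 8 is free -> place at 8.
451 hashes to 0; 0,1 taken -> place at 2.
322 hashes to 3; slot 3 is free -> place at 3.
847 hashes to 0; 0,1,2,3 taken -> place at 4.
Table: [660, 704, 451, 322, 847, _, _, _, 327, _, _]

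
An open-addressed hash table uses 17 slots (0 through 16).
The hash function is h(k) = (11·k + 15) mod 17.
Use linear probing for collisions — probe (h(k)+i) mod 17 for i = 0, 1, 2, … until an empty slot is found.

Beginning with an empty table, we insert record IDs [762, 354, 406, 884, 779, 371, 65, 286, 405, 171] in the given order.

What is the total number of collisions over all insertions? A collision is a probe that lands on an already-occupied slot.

21

762 hashes to 16; slot 16 is free -> place at 16.
354 hashes to 16; 16 taken -> place at 0.
406 hashes to 10; slot 10 is free -> place at 10.
884 hashes to 15; slot 15 is free -> place at 15.
779 hashes to 16; 16,0 taken -> place at 1.
371 hashes to 16; 16,0,1 taken -> place at 2.
65 hashes to 16; 16,0,1,2 taken -> place at 3.
286 hashes to 16; 16,0,1,2,3 taken -> place at 4.
405 hashes to 16; 16,0,1,2,3,4 taken -> place at 5.
171 hashes to 9; slot 9 is free -> place at 9.
Table: [354, 779, 371, 65, 286, 405, ., ., ., 171, 406, ., ., ., ., 884, 762]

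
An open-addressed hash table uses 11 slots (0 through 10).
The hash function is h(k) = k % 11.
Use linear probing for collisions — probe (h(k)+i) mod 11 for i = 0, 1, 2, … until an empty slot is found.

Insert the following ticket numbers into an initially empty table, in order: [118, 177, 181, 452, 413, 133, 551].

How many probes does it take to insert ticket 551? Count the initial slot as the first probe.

Insert 118: h=8, slot 8 empty => index 8.
Insert 177: h=1, slot 1 empty => index 1.
Insert 181: h=5, slot 5 empty => index 5.
Insert 452: h=1, slot 1 occupied => index 2.
Insert 413: h=6, slot 6 empty => index 6.
Insert 133: h=1, slots 1,2 occupied => index 3.
Insert 551: h=1, slots 1,2,3 occupied => index 4.
Table: [-, 177, 452, 133, 551, 181, 413, -, 118, -, -]

4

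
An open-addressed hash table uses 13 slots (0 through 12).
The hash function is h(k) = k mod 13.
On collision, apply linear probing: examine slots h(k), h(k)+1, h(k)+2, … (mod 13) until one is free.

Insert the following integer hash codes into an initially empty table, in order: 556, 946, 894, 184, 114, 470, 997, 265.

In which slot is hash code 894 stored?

12

Insert 556: h=10, slot 10 empty → index 10.
Insert 946: h=10, slot 10 occupied → index 11.
Insert 894: h=10, slots 10,11 occupied → index 12.
Insert 184: h=2, slot 2 empty → index 2.
Insert 114: h=10, slots 10,11,12 occupied → index 0.
Insert 470: h=2, slot 2 occupied → index 3.
Insert 997: h=9, slot 9 empty → index 9.
Insert 265: h=5, slot 5 empty → index 5.
Table: [114, -, 184, 470, -, 265, -, -, -, 997, 556, 946, 894]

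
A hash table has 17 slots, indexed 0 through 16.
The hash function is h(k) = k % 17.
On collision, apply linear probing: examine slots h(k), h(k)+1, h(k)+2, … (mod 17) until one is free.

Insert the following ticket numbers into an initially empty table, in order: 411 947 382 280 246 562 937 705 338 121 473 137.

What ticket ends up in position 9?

411 hashes to 3; slot 3 is free → place at 3.
947 hashes to 12; slot 12 is free → place at 12.
382 hashes to 8; slot 8 is free → place at 8.
280 hashes to 8; 8 taken → place at 9.
246 hashes to 8; 8,9 taken → place at 10.
562 hashes to 1; slot 1 is free → place at 1.
937 hashes to 2; slot 2 is free → place at 2.
705 hashes to 8; 8,9,10 taken → place at 11.
338 hashes to 15; slot 15 is free → place at 15.
121 hashes to 2; 2,3 taken → place at 4.
473 hashes to 14; slot 14 is free → place at 14.
137 hashes to 1; 1,2,3,4 taken → place at 5.
Table: [-, 562, 937, 411, 121, 137, -, -, 382, 280, 246, 705, 947, -, 473, 338, -]

280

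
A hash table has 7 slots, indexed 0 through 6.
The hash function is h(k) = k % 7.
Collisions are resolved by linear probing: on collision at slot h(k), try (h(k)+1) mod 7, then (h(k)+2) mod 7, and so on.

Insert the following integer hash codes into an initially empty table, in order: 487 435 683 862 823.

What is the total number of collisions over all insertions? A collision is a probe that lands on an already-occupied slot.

487 hashes to 4; slot 4 is free => place at 4.
435 hashes to 1; slot 1 is free => place at 1.
683 hashes to 4; 4 taken => place at 5.
862 hashes to 1; 1 taken => place at 2.
823 hashes to 4; 4,5 taken => place at 6.
Table: [-, 435, 862, -, 487, 683, 823]

4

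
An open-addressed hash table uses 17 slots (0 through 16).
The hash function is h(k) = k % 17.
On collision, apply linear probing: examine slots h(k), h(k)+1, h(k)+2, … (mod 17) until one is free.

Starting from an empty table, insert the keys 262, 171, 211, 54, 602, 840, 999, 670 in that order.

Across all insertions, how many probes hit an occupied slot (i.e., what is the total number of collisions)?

Insert 262: h=7, slot 7 empty → index 7.
Insert 171: h=1, slot 1 empty → index 1.
Insert 211: h=7, slot 7 occupied → index 8.
Insert 54: h=3, slot 3 empty → index 3.
Insert 602: h=7, slots 7,8 occupied → index 9.
Insert 840: h=7, slots 7,8,9 occupied → index 10.
Insert 999: h=13, slot 13 empty → index 13.
Insert 670: h=7, slots 7,8,9,10 occupied → index 11.
Table: [∅, 171, ∅, 54, ∅, ∅, ∅, 262, 211, 602, 840, 670, ∅, 999, ∅, ∅, ∅]

10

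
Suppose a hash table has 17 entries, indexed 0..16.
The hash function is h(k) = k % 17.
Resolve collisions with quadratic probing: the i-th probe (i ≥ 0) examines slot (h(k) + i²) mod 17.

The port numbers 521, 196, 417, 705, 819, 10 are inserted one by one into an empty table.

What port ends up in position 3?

Insert 521: h=11, slot 11 empty -> index 11.
Insert 196: h=9, slot 9 empty -> index 9.
Insert 417: h=9, slot 9 occupied -> index 10.
Insert 705: h=8, slot 8 empty -> index 8.
Insert 819: h=3, slot 3 empty -> index 3.
Insert 10: h=10, slots 10,11 occupied -> index 14.
Table: [—, —, —, 819, —, —, —, —, 705, 196, 417, 521, —, —, 10, —, —]

819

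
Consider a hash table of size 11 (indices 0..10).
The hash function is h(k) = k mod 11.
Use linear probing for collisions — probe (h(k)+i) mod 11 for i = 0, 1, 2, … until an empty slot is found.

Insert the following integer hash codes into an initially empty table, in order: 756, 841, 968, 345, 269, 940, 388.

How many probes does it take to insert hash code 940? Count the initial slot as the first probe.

756: h=8 => slot 8
841: h=5 => slot 5
968: h=0 => slot 0
345: h=4 => slot 4
269: h=5, probe 5,6 => slot 6
940: h=5, probe 5,6,7 => slot 7
388: h=3 => slot 3
Table: [968, ., ., 388, 345, 841, 269, 940, 756, ., .]

3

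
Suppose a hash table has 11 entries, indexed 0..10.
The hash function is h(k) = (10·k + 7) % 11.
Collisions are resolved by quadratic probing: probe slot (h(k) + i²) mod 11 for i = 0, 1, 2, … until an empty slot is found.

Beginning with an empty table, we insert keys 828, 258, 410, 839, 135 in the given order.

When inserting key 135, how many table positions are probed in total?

5

828 hashes to 4; slot 4 is free -> place at 4.
258 hashes to 2; slot 2 is free -> place at 2.
410 hashes to 4; 4 taken -> place at 5.
839 hashes to 4; 4,5 taken -> place at 8.
135 hashes to 4; 4,5,8,2 taken -> place at 9.
Table: [-, -, 258, -, 828, 410, -, -, 839, 135, -]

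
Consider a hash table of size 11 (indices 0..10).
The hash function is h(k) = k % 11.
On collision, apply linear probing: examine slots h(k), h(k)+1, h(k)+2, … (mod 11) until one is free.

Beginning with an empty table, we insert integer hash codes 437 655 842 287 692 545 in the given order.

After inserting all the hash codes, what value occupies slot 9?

545

437: h=8 → slot 8
655: h=6 → slot 6
842: h=6, probe 6,7 → slot 7
287: h=1 → slot 1
692: h=10 → slot 10
545: h=6, probe 6,7,8,9 → slot 9
Table: [_, 287, _, _, _, _, 655, 842, 437, 545, 692]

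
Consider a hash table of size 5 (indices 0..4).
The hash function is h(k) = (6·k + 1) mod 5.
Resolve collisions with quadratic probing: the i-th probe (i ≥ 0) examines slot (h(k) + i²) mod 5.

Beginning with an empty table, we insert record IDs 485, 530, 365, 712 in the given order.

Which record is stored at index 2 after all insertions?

530

485 hashes to 1; slot 1 is free => place at 1.
530 hashes to 1; 1 taken => place at 2.
365 hashes to 1; 1,2 taken => place at 0.
712 hashes to 3; slot 3 is free => place at 3.
Table: [365, 485, 530, 712, .]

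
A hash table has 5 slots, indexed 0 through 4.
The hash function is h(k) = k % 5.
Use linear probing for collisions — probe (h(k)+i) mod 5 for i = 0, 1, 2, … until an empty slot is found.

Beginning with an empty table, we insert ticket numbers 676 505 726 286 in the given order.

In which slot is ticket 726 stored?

Insert 676: h=1, slot 1 empty -> index 1.
Insert 505: h=0, slot 0 empty -> index 0.
Insert 726: h=1, slot 1 occupied -> index 2.
Insert 286: h=1, slots 1,2 occupied -> index 3.
Table: [505, 676, 726, 286, _]

2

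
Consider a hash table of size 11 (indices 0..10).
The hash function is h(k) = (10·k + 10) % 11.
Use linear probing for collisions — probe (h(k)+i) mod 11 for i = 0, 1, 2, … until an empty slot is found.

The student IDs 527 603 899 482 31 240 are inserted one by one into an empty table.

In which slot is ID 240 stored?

5

527 hashes to 0; slot 0 is free => place at 0.
603 hashes to 1; slot 1 is free => place at 1.
899 hashes to 2; slot 2 is free => place at 2.
482 hashes to 1; 1,2 taken => place at 3.
31 hashes to 1; 1,2,3 taken => place at 4.
240 hashes to 1; 1,2,3,4 taken => place at 5.
Table: [527, 603, 899, 482, 31, 240, _, _, _, _, _]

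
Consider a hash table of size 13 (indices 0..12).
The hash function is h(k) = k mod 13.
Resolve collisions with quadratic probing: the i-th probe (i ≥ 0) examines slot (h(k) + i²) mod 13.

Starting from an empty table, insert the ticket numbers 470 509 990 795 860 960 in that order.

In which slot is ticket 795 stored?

470 hashes to 2; slot 2 is free => place at 2.
509 hashes to 2; 2 taken => place at 3.
990 hashes to 2; 2,3 taken => place at 6.
795 hashes to 2; 2,3,6 taken => place at 11.
860 hashes to 2; 2,3,6,11 taken => place at 5.
960 hashes to 11; 11 taken => place at 12.
Table: [∅, ∅, 470, 509, ∅, 860, 990, ∅, ∅, ∅, ∅, 795, 960]

11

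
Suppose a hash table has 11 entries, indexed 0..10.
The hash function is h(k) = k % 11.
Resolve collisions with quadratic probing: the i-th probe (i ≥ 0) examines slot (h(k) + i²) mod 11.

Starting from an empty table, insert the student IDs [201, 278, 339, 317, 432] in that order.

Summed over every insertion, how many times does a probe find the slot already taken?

Insert 201: h=3, slot 3 empty -> index 3.
Insert 278: h=3, slot 3 occupied -> index 4.
Insert 339: h=9, slot 9 empty -> index 9.
Insert 317: h=9, slot 9 occupied -> index 10.
Insert 432: h=3, slots 3,4 occupied -> index 7.
Table: [∅, ∅, ∅, 201, 278, ∅, ∅, 432, ∅, 339, 317]

4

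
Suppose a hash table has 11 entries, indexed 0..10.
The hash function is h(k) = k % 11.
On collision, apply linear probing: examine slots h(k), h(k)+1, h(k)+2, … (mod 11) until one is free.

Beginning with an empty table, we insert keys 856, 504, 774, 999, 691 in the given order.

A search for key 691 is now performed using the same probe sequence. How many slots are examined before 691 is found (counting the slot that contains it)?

856: h=9 => slot 9
504: h=9, probe 9,10 => slot 10
774: h=4 => slot 4
999: h=9, probe 9,10,0 => slot 0
691: h=9, probe 9,10,0,1 => slot 1
Table: [999, 691, ., ., 774, ., ., ., ., 856, 504]
Lookup 691: h=9, probe 9,10,0,1 → found at 1.

4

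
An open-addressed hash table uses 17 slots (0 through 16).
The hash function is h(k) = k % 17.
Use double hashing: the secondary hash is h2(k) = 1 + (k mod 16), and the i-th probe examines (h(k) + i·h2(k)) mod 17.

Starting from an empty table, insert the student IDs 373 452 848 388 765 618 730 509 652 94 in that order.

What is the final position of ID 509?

13

373 hashes to 16; slot 16 is free -> place at 16.
452 hashes to 10; slot 10 is free -> place at 10.
848 hashes to 15; slot 15 is free -> place at 15.
388 hashes to 14; slot 14 is free -> place at 14.
765 hashes to 0; slot 0 is free -> place at 0.
618 hashes to 6; slot 6 is free -> place at 6.
730 hashes to 16, h2=11; 16,10 taken -> place at 4.
509 hashes to 16, h2=14; 16 taken -> place at 13.
652 hashes to 6, h2=13; 6 taken -> place at 2.
94 hashes to 9; slot 9 is free -> place at 9.
Table: [765, ., 652, ., 730, ., 618, ., ., 94, 452, ., ., 509, 388, 848, 373]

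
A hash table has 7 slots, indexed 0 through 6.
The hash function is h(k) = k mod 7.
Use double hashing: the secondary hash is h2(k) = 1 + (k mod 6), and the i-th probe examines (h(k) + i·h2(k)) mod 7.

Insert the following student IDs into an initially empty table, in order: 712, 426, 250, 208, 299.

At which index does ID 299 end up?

712: h=5 → slot 5
426: h=6 → slot 6
250: h=5, h2=5, probe 5,3 → slot 3
208: h=5, h2=5, probe 5,3,1 → slot 1
299: h=5, h2=6, probe 5,4 → slot 4
Table: [∅, 208, ∅, 250, 299, 712, 426]

4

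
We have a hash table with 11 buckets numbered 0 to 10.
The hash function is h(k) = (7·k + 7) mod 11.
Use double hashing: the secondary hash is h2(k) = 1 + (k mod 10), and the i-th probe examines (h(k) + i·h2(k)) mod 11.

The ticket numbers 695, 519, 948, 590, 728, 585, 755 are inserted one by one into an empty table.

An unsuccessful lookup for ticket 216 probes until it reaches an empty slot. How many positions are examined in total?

Insert 695: h=10, slot 10 empty → index 10.
Insert 519: h=10, h2=10, slot 10 occupied → index 9.
Insert 948: h=10, h2=9, slot 10 occupied → index 8.
Insert 590: h=1, slot 1 empty → index 1.
Insert 728: h=10, h2=9, slots 10,8 occupied → index 6.
Insert 585: h=10, h2=6, slot 10 occupied → index 5.
Insert 755: h=1, h2=6, slot 1 occupied → index 7.
Table: [-, 590, -, -, -, 585, 728, 755, 948, 519, 695]
Lookup 216: h=1, h2=7, probe 1,8,4 → slot 4 empty, not found.

3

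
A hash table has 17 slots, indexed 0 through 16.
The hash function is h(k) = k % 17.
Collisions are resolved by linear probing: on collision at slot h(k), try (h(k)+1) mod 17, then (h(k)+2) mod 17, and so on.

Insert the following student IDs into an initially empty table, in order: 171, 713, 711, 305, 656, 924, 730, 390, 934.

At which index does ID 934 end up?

4

Insert 171: h=1, slot 1 empty -> index 1.
Insert 713: h=16, slot 16 empty -> index 16.
Insert 711: h=14, slot 14 empty -> index 14.
Insert 305: h=16, slot 16 occupied -> index 0.
Insert 656: h=10, slot 10 empty -> index 10.
Insert 924: h=6, slot 6 empty -> index 6.
Insert 730: h=16, slots 16,0,1 occupied -> index 2.
Insert 390: h=16, slots 16,0,1,2 occupied -> index 3.
Insert 934: h=16, slots 16,0,1,2,3 occupied -> index 4.
Table: [305, 171, 730, 390, 934, ., 924, ., ., ., 656, ., ., ., 711, ., 713]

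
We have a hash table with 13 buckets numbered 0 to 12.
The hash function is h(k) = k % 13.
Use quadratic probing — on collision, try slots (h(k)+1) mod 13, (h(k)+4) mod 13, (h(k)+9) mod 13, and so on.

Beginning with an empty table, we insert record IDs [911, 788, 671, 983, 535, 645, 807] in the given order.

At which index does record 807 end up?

911 hashes to 1; slot 1 is free → place at 1.
788 hashes to 8; slot 8 is free → place at 8.
671 hashes to 8; 8 taken → place at 9.
983 hashes to 8; 8,9 taken → place at 12.
535 hashes to 2; slot 2 is free → place at 2.
645 hashes to 8; 8,9,12 taken → place at 4.
807 hashes to 1; 1,2 taken → place at 5.
Table: [-, 911, 535, -, 645, 807, -, -, 788, 671, -, -, 983]

5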